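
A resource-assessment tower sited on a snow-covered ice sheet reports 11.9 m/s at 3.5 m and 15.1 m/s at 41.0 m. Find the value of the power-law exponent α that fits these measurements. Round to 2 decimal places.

α ≈ 0.10

Power law: V₂/V₁ = (z₂/z₁)^α ⇒ α = ln(V₂/V₁) / ln(z₂/z₁)
α = ln(15.1/11.9) / ln(41.0/3.5) = ln(1.2689) / ln(11.7143)
  = 0.23816 / 2.46081 = 0.09678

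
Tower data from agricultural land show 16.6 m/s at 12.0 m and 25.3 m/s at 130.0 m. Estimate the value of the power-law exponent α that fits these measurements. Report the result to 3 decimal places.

α ≈ 0.177

Power law: V₂/V₁ = (z₂/z₁)^α ⇒ α = ln(V₂/V₁) / ln(z₂/z₁)
α = ln(25.3/16.6) / ln(130.0/12.0) = ln(1.5241) / ln(10.8333)
  = 0.42140 / 2.38263 = 0.17686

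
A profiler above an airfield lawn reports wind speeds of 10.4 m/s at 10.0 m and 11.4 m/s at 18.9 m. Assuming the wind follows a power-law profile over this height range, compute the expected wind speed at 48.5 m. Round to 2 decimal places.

13.06 m/s

First find α: α = ln(V₂/V₁)/ln(z₂/z₁) = ln(11.4/10.4)/ln(18.9/10.0) = 0.09181/0.63658 = 0.1442
Extrapolate from 18.9 m to 48.5 m: V₃ = 11.4 × (48.5/18.9)^0.1442 = 11.4 × 1.1456 = 13.0596 m/s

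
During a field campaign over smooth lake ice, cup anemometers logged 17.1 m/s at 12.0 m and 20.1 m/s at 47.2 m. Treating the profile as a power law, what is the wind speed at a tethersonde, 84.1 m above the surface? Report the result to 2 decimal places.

21.52 m/s

First find α: α = ln(V₂/V₁)/ln(z₂/z₁) = ln(20.1/17.1)/ln(47.2/12.0) = 0.16164/1.36949 = 0.1180
Extrapolate from 47.2 m to 84.1 m: V₃ = 20.1 × (84.1/47.2)^0.1180 = 20.1 × 1.0706 = 21.5181 m/s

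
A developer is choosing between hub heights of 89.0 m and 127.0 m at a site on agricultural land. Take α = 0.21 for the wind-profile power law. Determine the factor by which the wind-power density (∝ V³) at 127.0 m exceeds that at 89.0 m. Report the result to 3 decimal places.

Speed ratio: V_B/V_A = (z_B/z_A)^α = (127.0/89.0)^0.21 = (1.4270)^0.21 = 1.07752
Power-density ratio: P_B/P_A = (V_B/V_A)³ = (1.07752)³ = 1.25107

1.251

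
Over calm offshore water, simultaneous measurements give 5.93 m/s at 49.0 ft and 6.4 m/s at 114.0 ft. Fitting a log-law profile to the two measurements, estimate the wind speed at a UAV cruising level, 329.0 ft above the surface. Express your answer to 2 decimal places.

Log law: V ∝ ln(z/z₀). From the pair, with r = V₁/V₂ = 0.92656,
ln z₀ = (ln z₁ − r·ln z₂)/(1 − r) = (3.8918 − 0.92656×4.7362)/0.07344 = -6.7617 → z₀ = 0.001157 ft
V₃ = V₁ · ln(z₃/z₀)/ln(z₁/z₀) = 5.93 × 12.5578/10.6535 = 6.9899 m/s

6.99 m/s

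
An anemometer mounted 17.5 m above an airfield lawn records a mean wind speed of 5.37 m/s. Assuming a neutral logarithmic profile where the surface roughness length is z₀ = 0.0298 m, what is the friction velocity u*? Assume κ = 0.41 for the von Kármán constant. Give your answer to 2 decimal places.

Log law: V(z) = (u*/κ) · ln(z/z₀) ⇒ u* = κ · V / ln(z/z₀)
u* = 0.41 × 5.37 / ln(17.5/0.0298) = 0.41 × 5.37 / 6.3754
   = 2.2017 / 6.3754 = 0.3453 m/s

u* ≈ 0.35 m/s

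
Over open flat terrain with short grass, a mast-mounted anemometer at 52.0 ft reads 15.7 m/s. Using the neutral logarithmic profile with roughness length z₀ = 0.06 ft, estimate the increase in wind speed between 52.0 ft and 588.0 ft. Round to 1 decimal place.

Log law: V₂ = V₁ · ln(z₂/z₀)/ln(z₁/z₀) = 15.7 × 9.1901/6.7647 = 21.3293 m/s
ΔV = 21.3293 − 15.7 = 5.6293 m/s

5.6 m/s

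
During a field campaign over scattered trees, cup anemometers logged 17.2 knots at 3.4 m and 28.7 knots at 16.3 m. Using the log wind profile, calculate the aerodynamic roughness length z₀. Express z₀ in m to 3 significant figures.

z₀ ≈ 0.326 m

Log law: V(z) ∝ ln(z/z₀). With r = V₁/V₂ = 17.2/28.7 = 0.59930,
r · ln(z₂/z₀) = ln(z₁/z₀) ⇒ ln z₀ = (ln z₁ − r·ln z₂)/(1 − r)
ln z₀ = (1.22378 − 0.59930×2.79117) / 0.40070 = -1.1205
z₀ = exp(-1.1205) = 0.3261 m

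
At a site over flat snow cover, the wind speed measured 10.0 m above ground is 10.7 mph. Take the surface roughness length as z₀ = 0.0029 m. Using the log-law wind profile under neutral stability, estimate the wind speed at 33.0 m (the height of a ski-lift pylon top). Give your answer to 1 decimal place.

12.3 mph

Log law: V(z) ∝ ln(z/z₀), so V₂/V₁ = ln(z₂/z₀) / ln(z₁/z₀).
ln(33.0/0.0029) = 9.3396, ln(10.0/0.0029) = 8.1456
V₂ = 10.7 × 9.3396/8.1456 = 10.7 × 1.1466 = 12.2683 mph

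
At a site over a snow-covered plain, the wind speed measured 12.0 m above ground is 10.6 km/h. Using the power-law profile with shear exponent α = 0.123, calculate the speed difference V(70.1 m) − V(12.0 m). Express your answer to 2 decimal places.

Power law: V₂ = V₁ · (z₂/z₁)^α = 10.6 × (5.8417)^0.123 = 13.1701 km/h
ΔV = 13.1701 − 10.6 = 2.5701 km/h

2.57 km/h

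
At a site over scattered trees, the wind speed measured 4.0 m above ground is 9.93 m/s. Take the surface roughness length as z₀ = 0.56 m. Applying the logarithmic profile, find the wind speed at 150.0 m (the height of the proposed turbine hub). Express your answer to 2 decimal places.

28.24 m/s

Log law: V(z) ∝ ln(z/z₀), so V₂/V₁ = ln(z₂/z₀) / ln(z₁/z₀).
ln(150.0/0.56) = 5.5905, ln(4.0/0.56) = 1.9661
V₂ = 9.93 × 5.5905/1.9661 = 9.93 × 2.8434 = 28.2350 m/s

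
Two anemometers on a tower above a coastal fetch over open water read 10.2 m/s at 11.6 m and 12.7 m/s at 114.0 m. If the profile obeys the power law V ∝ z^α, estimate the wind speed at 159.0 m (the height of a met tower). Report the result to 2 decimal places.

First find α: α = ln(V₂/V₁)/ln(z₂/z₁) = ln(12.7/10.2)/ln(114.0/11.6) = 0.21921/2.28519 = 0.0959
Extrapolate from 114.0 m to 159.0 m: V₃ = 12.7 × (159.0/114.0)^0.0959 = 12.7 × 1.0324 = 13.1119 m/s

13.11 m/s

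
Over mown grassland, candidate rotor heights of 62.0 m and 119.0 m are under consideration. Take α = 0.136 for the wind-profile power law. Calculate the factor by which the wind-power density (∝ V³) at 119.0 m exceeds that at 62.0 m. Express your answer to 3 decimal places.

1.305

Speed ratio: V_B/V_A = (z_B/z_A)^α = (119.0/62.0)^0.136 = (1.9194)^0.136 = 1.09272
Power-density ratio: P_B/P_A = (V_B/V_A)³ = (1.09272)³ = 1.30475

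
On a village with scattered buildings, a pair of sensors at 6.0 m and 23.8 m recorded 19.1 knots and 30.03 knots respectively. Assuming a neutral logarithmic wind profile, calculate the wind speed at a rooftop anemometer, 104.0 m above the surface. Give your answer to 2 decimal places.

Log law: V ∝ ln(z/z₀). From the pair, with r = V₁/V₂ = 0.63603,
ln z₀ = (ln z₁ − r·ln z₂)/(1 − r) = (1.7918 − 0.63603×3.1697)/0.36397 = -0.6161 → z₀ = 0.5400 m
V₃ = V₁ · ln(z₃/z₀)/ln(z₁/z₀) = 19.1 × 5.2605/2.4079 = 41.7277 knots

41.73 knots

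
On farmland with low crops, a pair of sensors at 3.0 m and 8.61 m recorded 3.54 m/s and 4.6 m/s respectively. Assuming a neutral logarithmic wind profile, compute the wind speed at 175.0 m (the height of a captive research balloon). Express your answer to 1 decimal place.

7.6 m/s

Log law: V ∝ ln(z/z₀). From the pair, with r = V₁/V₂ = 0.76957,
ln z₀ = (ln z₁ − r·ln z₂)/(1 − r) = (1.0986 − 0.76957×2.1529)/0.23043 = -2.4224 → z₀ = 0.08871 m
V₃ = V₁ · ln(z₃/z₀)/ln(z₁/z₀) = 3.54 × 7.5872/3.5210 = 7.6281 m/s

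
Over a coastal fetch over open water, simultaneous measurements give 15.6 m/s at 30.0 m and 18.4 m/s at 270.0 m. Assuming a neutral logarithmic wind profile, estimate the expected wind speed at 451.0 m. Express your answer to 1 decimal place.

Log law: V ∝ ln(z/z₀). From the pair, with r = V₁/V₂ = 0.84783,
ln z₀ = (ln z₁ − r·ln z₂)/(1 − r) = (3.4012 − 0.84783×5.5984)/0.15217 = -8.8405 → z₀ = 0.0001448 m
V₃ = V₁ · ln(z₃/z₀)/ln(z₁/z₀) = 15.6 × 14.9519/12.2417 = 19.0538 m/s

19.1 m/s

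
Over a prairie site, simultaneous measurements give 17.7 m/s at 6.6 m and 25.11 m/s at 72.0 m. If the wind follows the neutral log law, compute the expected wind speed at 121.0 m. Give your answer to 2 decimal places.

Log law: V ∝ ln(z/z₀). From the pair, with r = V₁/V₂ = 0.70490,
ln z₀ = (ln z₁ − r·ln z₂)/(1 − r) = (1.8871 − 0.70490×4.2767)/0.29510 = -3.8209 → z₀ = 0.02191 m
V₃ = V₁ · ln(z₃/z₀)/ln(z₁/z₀) = 17.7 × 8.6167/5.7079 = 26.7198 m/s

26.72 m/s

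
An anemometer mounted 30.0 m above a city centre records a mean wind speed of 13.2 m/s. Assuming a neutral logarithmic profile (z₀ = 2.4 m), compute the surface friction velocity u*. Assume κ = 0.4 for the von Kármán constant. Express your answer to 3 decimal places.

Log law: V(z) = (u*/κ) · ln(z/z₀) ⇒ u* = κ · V / ln(z/z₀)
u* = 0.4 × 13.2 / ln(30.0/2.4) = 0.4 × 13.2 / 2.5257
   = 5.2800 / 2.5257 = 2.0905 m/s

u* ≈ 2.090 m/s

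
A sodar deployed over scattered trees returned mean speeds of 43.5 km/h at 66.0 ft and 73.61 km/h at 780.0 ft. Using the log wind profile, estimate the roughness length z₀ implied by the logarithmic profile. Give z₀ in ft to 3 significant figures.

z₀ ≈ 1.86 ft

Log law: V(z) ∝ ln(z/z₀). With r = V₁/V₂ = 43.5/73.61 = 0.59095,
r · ln(z₂/z₀) = ln(z₁/z₀) ⇒ ln z₀ = (ln z₁ − r·ln z₂)/(1 − r)
ln z₀ = (4.18965 − 0.59095×6.65929) / 0.40905 = 0.6218
z₀ = exp(0.6218) = 1.862 ft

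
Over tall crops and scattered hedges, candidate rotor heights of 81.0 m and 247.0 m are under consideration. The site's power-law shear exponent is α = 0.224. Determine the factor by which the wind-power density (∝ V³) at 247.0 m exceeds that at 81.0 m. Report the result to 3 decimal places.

Speed ratio: V_B/V_A = (z_B/z_A)^α = (247.0/81.0)^0.224 = (3.0494)^0.224 = 1.28370
Power-density ratio: P_B/P_A = (V_B/V_A)³ = (1.28370)³ = 2.11539

2.115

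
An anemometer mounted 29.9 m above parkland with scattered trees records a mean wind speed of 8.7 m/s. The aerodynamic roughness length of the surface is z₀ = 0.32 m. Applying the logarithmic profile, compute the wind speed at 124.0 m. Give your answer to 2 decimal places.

11.43 m/s

Log law: V(z) ∝ ln(z/z₀), so V₂/V₁ = ln(z₂/z₀) / ln(z₁/z₀).
ln(124.0/0.32) = 5.9597, ln(29.9/0.32) = 4.5373
V₂ = 8.7 × 5.9597/4.5373 = 8.7 × 1.3135 = 11.4274 m/s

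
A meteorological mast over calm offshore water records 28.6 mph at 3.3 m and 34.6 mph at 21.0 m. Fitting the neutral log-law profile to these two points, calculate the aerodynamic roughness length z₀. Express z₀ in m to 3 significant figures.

z₀ ≈ 0.000487 m

Log law: V(z) ∝ ln(z/z₀). With r = V₁/V₂ = 28.6/34.6 = 0.82659,
r · ln(z₂/z₀) = ln(z₁/z₀) ⇒ ln z₀ = (ln z₁ − r·ln z₂)/(1 − r)
ln z₀ = (1.19392 − 0.82659×3.04452) / 0.17341 = -7.6273
z₀ = exp(-7.6273) = 0.0004870 m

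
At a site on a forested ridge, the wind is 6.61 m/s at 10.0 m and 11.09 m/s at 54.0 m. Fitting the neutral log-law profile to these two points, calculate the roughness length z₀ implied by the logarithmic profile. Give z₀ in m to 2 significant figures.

Log law: V(z) ∝ ln(z/z₀). With r = V₁/V₂ = 6.61/11.09 = 0.59603,
r · ln(z₂/z₀) = ln(z₁/z₀) ⇒ ln z₀ = (ln z₁ − r·ln z₂)/(1 − r)
ln z₀ = (2.30259 − 0.59603×3.98898) / 0.40397 = -0.1856
z₀ = exp(-0.1856) = 0.8306 m

z₀ ≈ 0.83 m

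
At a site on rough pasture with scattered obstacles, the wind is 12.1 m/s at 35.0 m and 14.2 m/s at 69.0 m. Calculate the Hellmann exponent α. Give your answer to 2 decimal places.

α ≈ 0.24

Power law: V₂/V₁ = (z₂/z₁)^α ⇒ α = ln(V₂/V₁) / ln(z₂/z₁)
α = ln(14.2/12.1) / ln(69.0/35.0) = ln(1.1736) / ln(1.9714)
  = 0.16004 / 0.67876 = 0.23578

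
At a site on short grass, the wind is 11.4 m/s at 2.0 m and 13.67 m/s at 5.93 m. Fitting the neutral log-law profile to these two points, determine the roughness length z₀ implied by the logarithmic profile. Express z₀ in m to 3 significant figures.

Log law: V(z) ∝ ln(z/z₀). With r = V₁/V₂ = 11.4/13.67 = 0.83394,
r · ln(z₂/z₀) = ln(z₁/z₀) ⇒ ln z₀ = (ln z₁ − r·ln z₂)/(1 − r)
ln z₀ = (0.69315 − 0.83394×1.78002) / 0.16606 = -4.7652
z₀ = exp(-4.7652) = 0.008521 m

z₀ ≈ 0.00852 m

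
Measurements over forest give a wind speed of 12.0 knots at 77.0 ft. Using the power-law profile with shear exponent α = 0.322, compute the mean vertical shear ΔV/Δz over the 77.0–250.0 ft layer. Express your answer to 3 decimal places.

Power law: V₂ = V₁ · (z₂/z₁)^α = 12.0 × (3.2468)^0.322 = 17.5335 knots
ΔV/Δz = (17.5335 − 12.0)/(250.0 − 77.0) = 5.5335/173.0000 = 0.03199 knots/ft

0.032 knots/ft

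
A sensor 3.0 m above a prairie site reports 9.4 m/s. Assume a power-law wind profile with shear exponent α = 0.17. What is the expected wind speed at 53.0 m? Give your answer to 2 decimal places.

15.32 m/s

Power-law profile: V₂ = V₁ · (z₂/z₁)^α
V₂ = 9.4 × (53.0/3.0)^0.17 = 9.4 × (17.6667)^0.17
    = 9.4 × 1.6294 = 15.3160 m/s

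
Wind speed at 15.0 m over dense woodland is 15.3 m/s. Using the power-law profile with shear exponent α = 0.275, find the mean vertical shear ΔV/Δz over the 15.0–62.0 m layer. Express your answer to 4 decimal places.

Power law: V₂ = V₁ · (z₂/z₁)^α = 15.3 × (4.1333)^0.275 = 22.6034 m/s
ΔV/Δz = (22.6034 − 15.3)/(62.0 − 15.0) = 7.3034/47.0000 = 0.15539 m/s/m

0.1554 m/s/m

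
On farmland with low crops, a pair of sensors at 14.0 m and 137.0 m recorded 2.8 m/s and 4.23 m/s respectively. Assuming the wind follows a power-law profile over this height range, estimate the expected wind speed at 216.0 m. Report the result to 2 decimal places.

4.59 m/s

First find α: α = ln(V₂/V₁)/ln(z₂/z₁) = ln(4.23/2.8)/ln(137.0/14.0) = 0.41258/2.28092 = 0.1809
Extrapolate from 137.0 m to 216.0 m: V₃ = 4.23 × (216.0/137.0)^0.1809 = 4.23 × 1.0858 = 4.5931 m/s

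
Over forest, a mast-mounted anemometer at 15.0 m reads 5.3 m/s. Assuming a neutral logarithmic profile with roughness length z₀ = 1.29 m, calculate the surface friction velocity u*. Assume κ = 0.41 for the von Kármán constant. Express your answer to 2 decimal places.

Log law: V(z) = (u*/κ) · ln(z/z₀) ⇒ u* = κ · V / ln(z/z₀)
u* = 0.41 × 5.3 / ln(15.0/1.29) = 0.41 × 5.3 / 2.4534
   = 2.1730 / 2.4534 = 0.8857 m/s

u* ≈ 0.89 m/s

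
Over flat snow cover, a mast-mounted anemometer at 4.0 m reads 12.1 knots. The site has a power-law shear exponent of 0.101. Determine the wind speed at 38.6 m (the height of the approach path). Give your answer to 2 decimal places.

Power-law profile: V₂ = V₁ · (z₂/z₁)^α
V₂ = 12.1 × (38.6/4.0)^0.101 = 12.1 × (9.6500)^0.101
    = 12.1 × 1.2573 = 15.2133 knots

15.21 knots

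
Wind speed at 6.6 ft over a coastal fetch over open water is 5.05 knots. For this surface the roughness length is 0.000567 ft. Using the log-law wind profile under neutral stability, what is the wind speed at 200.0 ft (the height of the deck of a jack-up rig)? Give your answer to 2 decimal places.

6.89 knots

Log law: V(z) ∝ ln(z/z₀), so V₂/V₁ = ln(z₂/z₀) / ln(z₁/z₀).
ln(200.0/0.000567) = 12.7735, ln(6.6/0.000567) = 9.3622
V₂ = 5.05 × 12.7735/9.3622 = 5.05 × 1.3644 = 6.8900 knots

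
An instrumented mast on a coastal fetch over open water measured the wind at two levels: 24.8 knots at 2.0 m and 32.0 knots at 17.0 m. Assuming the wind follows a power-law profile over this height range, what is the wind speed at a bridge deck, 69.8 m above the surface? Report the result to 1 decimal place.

First find α: α = ln(V₂/V₁)/ln(z₂/z₁) = ln(32.0/24.8)/ln(17.0/2.0) = 0.25489/2.14007 = 0.1191
Extrapolate from 17.0 m to 69.8 m: V₃ = 32.0 × (69.8/17.0)^0.1191 = 32.0 × 1.1832 = 37.8625 knots

37.9 knots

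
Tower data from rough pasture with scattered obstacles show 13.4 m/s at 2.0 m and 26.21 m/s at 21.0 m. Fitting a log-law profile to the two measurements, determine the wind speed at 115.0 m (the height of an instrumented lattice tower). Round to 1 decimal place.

Log law: V ∝ ln(z/z₀). From the pair, with r = V₁/V₂ = 0.51126,
ln z₀ = (ln z₁ − r·ln z₂)/(1 − r) = (0.6931 − 0.51126×3.0445)/0.48874 = -1.7665 → z₀ = 0.1709 m
V₃ = V₁ · ln(z₃/z₀)/ln(z₁/z₀) = 13.4 × 6.5115/2.4597 = 35.4736 m/s

35.5 m/s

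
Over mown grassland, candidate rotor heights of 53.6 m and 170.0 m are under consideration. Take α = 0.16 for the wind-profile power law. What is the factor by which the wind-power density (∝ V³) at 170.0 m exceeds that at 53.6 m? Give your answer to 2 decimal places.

Speed ratio: V_B/V_A = (z_B/z_A)^α = (170.0/53.6)^0.16 = (3.1716)^0.16 = 1.20283
Power-density ratio: P_B/P_A = (V_B/V_A)³ = (1.20283)³ = 1.74027

1.74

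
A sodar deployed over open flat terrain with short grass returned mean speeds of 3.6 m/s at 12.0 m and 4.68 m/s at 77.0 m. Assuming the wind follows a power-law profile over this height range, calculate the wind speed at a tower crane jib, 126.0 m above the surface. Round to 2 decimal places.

First find α: α = ln(V₂/V₁)/ln(z₂/z₁) = ln(4.68/3.6)/ln(77.0/12.0) = 0.26236/1.85890 = 0.1411
Extrapolate from 77.0 m to 126.0 m: V₃ = 4.68 × (126.0/77.0)^0.1411 = 4.68 × 1.0720 = 5.0169 m/s

5.02 m/s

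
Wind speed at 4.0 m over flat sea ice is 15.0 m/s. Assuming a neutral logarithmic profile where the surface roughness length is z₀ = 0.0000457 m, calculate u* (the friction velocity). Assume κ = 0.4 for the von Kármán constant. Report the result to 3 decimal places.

u* ≈ 0.527 m/s

Log law: V(z) = (u*/κ) · ln(z/z₀) ⇒ u* = κ · V / ln(z/z₀)
u* = 0.4 × 15.0 / ln(4.0/0.0000457) = 0.4 × 15.0 / 11.3797
   = 6.0000 / 11.3797 = 0.5273 m/s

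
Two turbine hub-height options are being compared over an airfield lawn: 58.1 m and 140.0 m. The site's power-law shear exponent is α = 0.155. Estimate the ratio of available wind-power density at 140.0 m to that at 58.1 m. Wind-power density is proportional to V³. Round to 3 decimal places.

Speed ratio: V_B/V_A = (z_B/z_A)^α = (140.0/58.1)^0.155 = (2.4096)^0.155 = 1.14605
Power-density ratio: P_B/P_A = (V_B/V_A)³ = (1.14605)³ = 1.50525

1.505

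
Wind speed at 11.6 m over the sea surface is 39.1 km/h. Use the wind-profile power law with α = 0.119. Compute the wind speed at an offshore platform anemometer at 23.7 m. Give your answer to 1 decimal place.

Power-law profile: V₂ = V₁ · (z₂/z₁)^α
V₂ = 39.1 × (23.7/11.6)^0.119 = 39.1 × (2.0431)^0.119
    = 39.1 × 1.0887 = 42.5698 km/h

42.6 km/h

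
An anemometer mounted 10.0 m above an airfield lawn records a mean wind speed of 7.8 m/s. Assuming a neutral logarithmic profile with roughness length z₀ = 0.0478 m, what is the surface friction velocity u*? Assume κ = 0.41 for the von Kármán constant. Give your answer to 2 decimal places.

u* ≈ 0.60 m/s

Log law: V(z) = (u*/κ) · ln(z/z₀) ⇒ u* = κ · V / ln(z/z₀)
u* = 0.41 × 7.8 / ln(10.0/0.0478) = 0.41 × 7.8 / 5.3433
   = 3.1980 / 5.3433 = 0.5985 m/s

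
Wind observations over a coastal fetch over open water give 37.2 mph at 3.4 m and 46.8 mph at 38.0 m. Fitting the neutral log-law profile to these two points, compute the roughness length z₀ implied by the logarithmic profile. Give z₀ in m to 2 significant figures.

Log law: V(z) ∝ ln(z/z₀). With r = V₁/V₂ = 37.2/46.8 = 0.79487,
r · ln(z₂/z₀) = ln(z₁/z₀) ⇒ ln z₀ = (ln z₁ − r·ln z₂)/(1 − r)
ln z₀ = (1.22378 − 0.79487×3.63759) / 0.20513 = -8.1297
z₀ = exp(-8.1297) = 0.0002946 m

z₀ ≈ 0.00029 m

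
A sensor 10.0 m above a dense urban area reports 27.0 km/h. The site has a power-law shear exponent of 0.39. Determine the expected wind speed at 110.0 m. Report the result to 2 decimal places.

68.79 km/h

Power-law profile: V₂ = V₁ · (z₂/z₁)^α
V₂ = 27.0 × (110.0/10.0)^0.39 = 27.0 × (11.0000)^0.39
    = 27.0 × 2.5477 = 68.7871 km/h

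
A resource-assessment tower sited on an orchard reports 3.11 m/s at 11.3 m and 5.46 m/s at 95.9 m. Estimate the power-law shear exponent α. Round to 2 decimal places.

Power law: V₂/V₁ = (z₂/z₁)^α ⇒ α = ln(V₂/V₁) / ln(z₂/z₁)
α = ln(5.46/3.11) / ln(95.9/11.3) = ln(1.7556) / ln(8.4867)
  = 0.56283 / 2.13850 = 0.26319

α ≈ 0.26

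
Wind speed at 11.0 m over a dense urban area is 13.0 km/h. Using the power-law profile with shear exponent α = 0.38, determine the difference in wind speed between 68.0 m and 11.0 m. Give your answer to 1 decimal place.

Power law: V₂ = V₁ · (z₂/z₁)^α = 13.0 × (6.1818)^0.38 = 25.9757 km/h
ΔV = 25.9757 − 13.0 = 12.9757 km/h

13.0 km/h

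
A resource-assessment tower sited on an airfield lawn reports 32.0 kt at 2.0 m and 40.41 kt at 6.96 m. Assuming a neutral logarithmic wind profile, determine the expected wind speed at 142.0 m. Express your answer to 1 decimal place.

60.7 kt

Log law: V ∝ ln(z/z₀). From the pair, with r = V₁/V₂ = 0.79188,
ln z₀ = (ln z₁ − r·ln z₂)/(1 − r) = (0.6931 − 0.79188×1.9402)/0.20812 = -4.0518 → z₀ = 0.01739 m
V₃ = V₁ · ln(z₃/z₀)/ln(z₁/z₀) = 32.0 × 9.0076/4.7450 = 60.7476 kt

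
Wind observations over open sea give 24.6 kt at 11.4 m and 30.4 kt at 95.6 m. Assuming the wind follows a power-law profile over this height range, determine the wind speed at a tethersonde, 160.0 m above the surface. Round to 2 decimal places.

First find α: α = ln(V₂/V₁)/ln(z₂/z₁) = ln(30.4/24.6)/ln(95.6/11.4) = 0.21170/2.12656 = 0.0995
Extrapolate from 95.6 m to 160.0 m: V₃ = 30.4 × (160.0/95.6)^0.0995 = 30.4 × 1.0526 = 31.9992 kt

32.00 kt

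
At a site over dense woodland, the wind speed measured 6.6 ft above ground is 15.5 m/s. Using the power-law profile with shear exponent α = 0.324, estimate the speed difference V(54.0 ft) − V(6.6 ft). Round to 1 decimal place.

Power law: V₂ = V₁ · (z₂/z₁)^α = 15.5 × (8.1818)^0.324 = 30.6263 m/s
ΔV = 30.6263 − 15.5 = 15.1263 m/s

15.1 m/s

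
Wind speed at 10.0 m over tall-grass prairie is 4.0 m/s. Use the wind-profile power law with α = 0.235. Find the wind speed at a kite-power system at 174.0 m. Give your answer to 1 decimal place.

Power-law profile: V₂ = V₁ · (z₂/z₁)^α
V₂ = 4.0 × (174.0/10.0)^0.235 = 4.0 × (17.4000)^0.235
    = 4.0 × 1.9567 = 7.8269 m/s

7.8 m/s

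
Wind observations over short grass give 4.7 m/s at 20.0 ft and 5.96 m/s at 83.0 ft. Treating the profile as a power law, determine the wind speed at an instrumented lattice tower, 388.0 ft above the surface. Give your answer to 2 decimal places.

First find α: α = ln(V₂/V₁)/ln(z₂/z₁) = ln(5.96/4.7)/ln(83.0/20.0) = 0.23751/1.42311 = 0.1669
Extrapolate from 83.0 ft to 388.0 ft: V₃ = 5.96 × (388.0/83.0)^0.1669 = 5.96 × 1.2935 = 7.7095 m/s

7.71 m/s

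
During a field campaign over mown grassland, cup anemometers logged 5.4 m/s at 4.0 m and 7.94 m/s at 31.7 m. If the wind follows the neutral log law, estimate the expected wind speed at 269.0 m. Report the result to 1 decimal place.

Log law: V ∝ ln(z/z₀). From the pair, with r = V₁/V₂ = 0.68010,
ln z₀ = (ln z₁ − r·ln z₂)/(1 − r) = (1.3863 − 0.68010×3.4563)/0.31990 = -3.0145 → z₀ = 0.04907 m
V₃ = V₁ · ln(z₃/z₀)/ln(z₁/z₀) = 5.4 × 8.6093/4.4008 = 10.5639 m/s

10.6 m/s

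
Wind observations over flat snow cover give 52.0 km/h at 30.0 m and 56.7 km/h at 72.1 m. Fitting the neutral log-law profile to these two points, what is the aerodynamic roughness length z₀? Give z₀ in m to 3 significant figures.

z₀ ≈ 0.00184 m

Log law: V(z) ∝ ln(z/z₀). With r = V₁/V₂ = 52.0/56.7 = 0.91711,
r · ln(z₂/z₀) = ln(z₁/z₀) ⇒ ln z₀ = (ln z₁ − r·ln z₂)/(1 − r)
ln z₀ = (3.40120 − 0.91711×4.27805) / 0.08289 = -6.3002
z₀ = exp(-6.3002) = 0.001836 m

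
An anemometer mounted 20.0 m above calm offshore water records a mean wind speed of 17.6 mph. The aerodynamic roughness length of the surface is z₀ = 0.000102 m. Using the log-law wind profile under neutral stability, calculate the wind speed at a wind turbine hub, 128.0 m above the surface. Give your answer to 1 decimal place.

20.3 mph

Log law: V(z) ∝ ln(z/z₀), so V₂/V₁ = ln(z₂/z₀) / ln(z₁/z₀).
ln(128.0/0.000102) = 14.0426, ln(20.0/0.000102) = 12.1863
V₂ = 17.6 × 14.0426/12.1863 = 17.6 × 1.1523 = 20.2810 mph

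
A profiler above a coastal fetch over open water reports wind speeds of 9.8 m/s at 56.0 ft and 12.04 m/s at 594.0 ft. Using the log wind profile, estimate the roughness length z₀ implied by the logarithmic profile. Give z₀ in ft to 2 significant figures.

z₀ ≈ 0.0018 ft

Log law: V(z) ∝ ln(z/z₀). With r = V₁/V₂ = 9.8/12.04 = 0.81395,
r · ln(z₂/z₀) = ln(z₁/z₀) ⇒ ln z₀ = (ln z₁ − r·ln z₂)/(1 − r)
ln z₀ = (4.02535 − 0.81395×6.38688) / 0.18605 = -6.3063
z₀ = exp(-6.3063) = 0.001825 ft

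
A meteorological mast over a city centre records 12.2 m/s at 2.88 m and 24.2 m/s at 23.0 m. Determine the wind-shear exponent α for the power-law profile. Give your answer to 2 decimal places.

α ≈ 0.33

Power law: V₂/V₁ = (z₂/z₁)^α ⇒ α = ln(V₂/V₁) / ln(z₂/z₁)
α = ln(24.2/12.2) / ln(23.0/2.88) = ln(1.9836) / ln(7.9861)
  = 0.68492 / 2.07770 = 0.32965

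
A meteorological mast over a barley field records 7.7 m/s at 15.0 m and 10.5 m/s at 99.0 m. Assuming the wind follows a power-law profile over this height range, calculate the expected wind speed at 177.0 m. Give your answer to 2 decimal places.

11.55 m/s

First find α: α = ln(V₂/V₁)/ln(z₂/z₁) = ln(10.5/7.7)/ln(99.0/15.0) = 0.31015/1.88707 = 0.1644
Extrapolate from 99.0 m to 177.0 m: V₃ = 10.5 × (177.0/99.0)^0.1644 = 10.5 × 1.1002 = 11.5522 m/s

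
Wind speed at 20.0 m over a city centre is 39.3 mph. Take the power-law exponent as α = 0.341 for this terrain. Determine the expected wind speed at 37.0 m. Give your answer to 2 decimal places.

Power-law profile: V₂ = V₁ · (z₂/z₁)^α
V₂ = 39.3 × (37.0/20.0)^0.341 = 39.3 × (1.8500)^0.341
    = 39.3 × 1.2334 = 48.4728 mph

48.47 mph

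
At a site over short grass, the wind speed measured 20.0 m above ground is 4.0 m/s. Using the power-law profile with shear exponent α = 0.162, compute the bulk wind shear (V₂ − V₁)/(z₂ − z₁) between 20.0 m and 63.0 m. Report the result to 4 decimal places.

0.0190 m/s/m

Power law: V₂ = V₁ · (z₂/z₁)^α = 4.0 × (3.1500)^0.162 = 4.8171 m/s
ΔV/Δz = (4.8171 − 4.0)/(63.0 − 20.0) = 0.8171/43.0000 = 0.01900 m/s/m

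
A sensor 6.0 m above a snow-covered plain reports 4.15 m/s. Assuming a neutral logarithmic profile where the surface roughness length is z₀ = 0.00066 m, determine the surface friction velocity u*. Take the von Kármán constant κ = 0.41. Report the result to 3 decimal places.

Log law: V(z) = (u*/κ) · ln(z/z₀) ⇒ u* = κ · V / ln(z/z₀)
u* = 0.41 × 4.15 / ln(6.0/0.00066) = 0.41 × 4.15 / 9.1150
   = 1.7015 / 9.1150 = 0.1867 m/s

u* ≈ 0.187 m/s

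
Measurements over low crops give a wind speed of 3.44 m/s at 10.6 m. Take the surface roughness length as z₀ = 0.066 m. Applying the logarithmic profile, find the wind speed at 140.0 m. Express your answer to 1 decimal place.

Log law: V(z) ∝ ln(z/z₀), so V₂/V₁ = ln(z₂/z₀) / ln(z₁/z₀).
ln(140.0/0.066) = 7.6597, ln(10.6/0.066) = 5.0790
V₂ = 3.44 × 7.6597/5.0790 = 3.44 × 1.5081 = 5.1880 m/s

5.2 m/s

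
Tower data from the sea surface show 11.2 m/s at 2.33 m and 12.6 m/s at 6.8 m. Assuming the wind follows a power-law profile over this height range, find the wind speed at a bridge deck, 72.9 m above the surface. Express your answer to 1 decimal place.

16.4 m/s

First find α: α = ln(V₂/V₁)/ln(z₂/z₁) = ln(12.6/11.2)/ln(6.8/2.33) = 0.11778/1.07105 = 0.1100
Extrapolate from 6.8 m to 72.9 m: V₃ = 12.6 × (72.9/6.8)^0.1100 = 12.6 × 1.2981 = 16.3555 m/s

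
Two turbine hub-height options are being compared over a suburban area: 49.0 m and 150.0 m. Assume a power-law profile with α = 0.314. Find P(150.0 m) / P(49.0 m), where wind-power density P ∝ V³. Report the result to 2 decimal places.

2.87

Speed ratio: V_B/V_A = (z_B/z_A)^α = (150.0/49.0)^0.314 = (3.0612)^0.314 = 1.42092
Power-density ratio: P_B/P_A = (V_B/V_A)³ = (1.42092)³ = 2.86889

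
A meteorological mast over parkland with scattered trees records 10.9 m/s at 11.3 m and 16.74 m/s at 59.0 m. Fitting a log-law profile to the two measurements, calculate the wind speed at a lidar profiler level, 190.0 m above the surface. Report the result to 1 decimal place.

Log law: V ∝ ln(z/z₀). From the pair, with r = V₁/V₂ = 0.65114,
ln z₀ = (ln z₁ − r·ln z₂)/(1 − r) = (2.4248 − 0.65114×4.0775)/0.34886 = -0.6599 → z₀ = 0.5169 m
V₃ = V₁ · ln(z₃/z₀)/ln(z₁/z₀) = 10.9 × 5.9069/3.0847 = 20.8724 m/s

20.9 m/s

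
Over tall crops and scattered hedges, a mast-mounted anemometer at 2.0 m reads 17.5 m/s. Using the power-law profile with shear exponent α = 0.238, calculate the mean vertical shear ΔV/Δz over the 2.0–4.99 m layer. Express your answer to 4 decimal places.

Power law: V₂ = V₁ · (z₂/z₁)^α = 17.5 × (2.4950)^0.238 = 21.7541 m/s
ΔV/Δz = (21.7541 − 17.5)/(4.99 − 2.0) = 4.2541/2.9900 = 1.42277 m/s/m

1.4228 m/s/m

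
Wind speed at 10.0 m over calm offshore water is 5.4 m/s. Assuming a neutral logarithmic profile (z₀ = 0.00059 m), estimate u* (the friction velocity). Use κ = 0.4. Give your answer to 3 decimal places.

Log law: V(z) = (u*/κ) · ln(z/z₀) ⇒ u* = κ · V / ln(z/z₀)
u* = 0.4 × 5.4 / ln(10.0/0.00059) = 0.4 × 5.4 / 9.7380
   = 2.1600 / 9.7380 = 0.2218 m/s

u* ≈ 0.222 m/s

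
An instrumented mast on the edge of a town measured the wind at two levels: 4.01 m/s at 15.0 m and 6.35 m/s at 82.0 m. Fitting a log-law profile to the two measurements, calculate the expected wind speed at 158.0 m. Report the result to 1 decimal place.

Log law: V ∝ ln(z/z₀). From the pair, with r = V₁/V₂ = 0.63150,
ln z₀ = (ln z₁ − r·ln z₂)/(1 − r) = (2.7081 − 0.63150×4.4067)/0.36850 = -0.2029 → z₀ = 0.8163 m
V₃ = V₁ · ln(z₃/z₀)/ln(z₁/z₀) = 4.01 × 5.2655/2.9110 = 7.2535 m/s

7.3 m/s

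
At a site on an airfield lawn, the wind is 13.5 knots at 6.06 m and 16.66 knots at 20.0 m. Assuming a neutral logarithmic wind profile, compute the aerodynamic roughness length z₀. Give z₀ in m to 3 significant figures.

z₀ ≈ 0.0369 m

Log law: V(z) ∝ ln(z/z₀). With r = V₁/V₂ = 13.5/16.66 = 0.81032,
r · ln(z₂/z₀) = ln(z₁/z₀) ⇒ ln z₀ = (ln z₁ − r·ln z₂)/(1 − r)
ln z₀ = (1.80171 − 0.81032×2.99573) / 0.18968 = -3.2993
z₀ = exp(-3.2993) = 0.03691 m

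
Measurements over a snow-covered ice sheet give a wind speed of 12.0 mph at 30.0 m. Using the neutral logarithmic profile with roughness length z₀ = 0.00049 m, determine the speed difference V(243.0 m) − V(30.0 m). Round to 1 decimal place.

Log law: V₂ = V₁ · ln(z₂/z₀)/ln(z₁/z₀) = 12.0 × 13.1142/11.0223 = 14.2774 mph
ΔV = 14.2774 − 12.0 = 2.2774 mph

2.3 mph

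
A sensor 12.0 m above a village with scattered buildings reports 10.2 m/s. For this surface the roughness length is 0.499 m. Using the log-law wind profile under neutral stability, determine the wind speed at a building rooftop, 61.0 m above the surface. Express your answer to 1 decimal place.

Log law: V(z) ∝ ln(z/z₀), so V₂/V₁ = ln(z₂/z₀) / ln(z₁/z₀).
ln(61.0/0.499) = 4.8060, ln(12.0/0.499) = 3.1801
V₂ = 10.2 × 4.8060/3.1801 = 10.2 × 1.5113 = 15.4153 m/s

15.4 m/s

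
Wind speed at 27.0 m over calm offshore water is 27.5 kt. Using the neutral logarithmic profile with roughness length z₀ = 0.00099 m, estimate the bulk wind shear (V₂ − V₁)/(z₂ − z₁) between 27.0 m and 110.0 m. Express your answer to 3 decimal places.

Log law: V₂ = V₁ · ln(z₂/z₀)/ln(z₁/z₀) = 27.5 × 11.6183/10.2136 = 31.2820 kt
ΔV/Δz = (31.2820 − 27.5)/(110.0 − 27.0) = 3.7820/83.0000 = 0.04557 kt/m

0.046 kt/m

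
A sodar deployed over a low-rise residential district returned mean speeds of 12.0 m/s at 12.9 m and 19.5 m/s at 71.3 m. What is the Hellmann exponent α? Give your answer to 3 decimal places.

α ≈ 0.284

Power law: V₂/V₁ = (z₂/z₁)^α ⇒ α = ln(V₂/V₁) / ln(z₂/z₁)
α = ln(19.5/12.0) / ln(71.3/12.9) = ln(1.6250) / ln(5.5271)
  = 0.48551 / 1.70967 = 0.28398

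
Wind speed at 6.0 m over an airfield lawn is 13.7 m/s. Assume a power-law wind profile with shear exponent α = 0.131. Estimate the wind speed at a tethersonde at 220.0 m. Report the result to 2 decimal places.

21.96 m/s

Power-law profile: V₂ = V₁ · (z₂/z₁)^α
V₂ = 13.7 × (220.0/6.0)^0.131 = 13.7 × (36.6667)^0.131
    = 13.7 × 1.6029 = 21.9604 m/s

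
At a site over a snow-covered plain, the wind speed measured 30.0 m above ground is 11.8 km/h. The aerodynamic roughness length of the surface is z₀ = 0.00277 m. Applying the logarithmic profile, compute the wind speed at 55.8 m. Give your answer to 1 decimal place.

12.6 km/h

Log law: V(z) ∝ ln(z/z₀), so V₂/V₁ = ln(z₂/z₀) / ln(z₁/z₀).
ln(55.8/0.00277) = 9.9107, ln(30.0/0.00277) = 9.2901
V₂ = 11.8 × 9.9107/9.2901 = 11.8 × 1.0668 = 12.5882 km/h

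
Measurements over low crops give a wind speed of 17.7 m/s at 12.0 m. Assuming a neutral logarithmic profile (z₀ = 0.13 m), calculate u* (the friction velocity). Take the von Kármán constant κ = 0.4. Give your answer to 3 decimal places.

Log law: V(z) = (u*/κ) · ln(z/z₀) ⇒ u* = κ · V / ln(z/z₀)
u* = 0.4 × 17.7 / ln(12.0/0.13) = 0.4 × 17.7 / 4.5251
   = 7.0800 / 4.5251 = 1.5646 m/s

u* ≈ 1.565 m/s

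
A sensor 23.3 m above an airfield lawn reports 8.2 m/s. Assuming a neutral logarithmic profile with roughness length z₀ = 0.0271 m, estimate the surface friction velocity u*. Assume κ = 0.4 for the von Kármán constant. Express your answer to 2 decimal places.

u* ≈ 0.49 m/s

Log law: V(z) = (u*/κ) · ln(z/z₀) ⇒ u* = κ · V / ln(z/z₀)
u* = 0.4 × 8.2 / ln(23.3/0.0271) = 0.4 × 8.2 / 6.7567
   = 3.2800 / 6.7567 = 0.4854 m/s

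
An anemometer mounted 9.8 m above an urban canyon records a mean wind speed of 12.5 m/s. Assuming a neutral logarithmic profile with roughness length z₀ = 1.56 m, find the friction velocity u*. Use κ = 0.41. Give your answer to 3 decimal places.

Log law: V(z) = (u*/κ) · ln(z/z₀) ⇒ u* = κ · V / ln(z/z₀)
u* = 0.41 × 12.5 / ln(9.8/1.56) = 0.41 × 12.5 / 1.8377
   = 5.1250 / 1.8377 = 2.7888 m/s

u* ≈ 2.789 m/s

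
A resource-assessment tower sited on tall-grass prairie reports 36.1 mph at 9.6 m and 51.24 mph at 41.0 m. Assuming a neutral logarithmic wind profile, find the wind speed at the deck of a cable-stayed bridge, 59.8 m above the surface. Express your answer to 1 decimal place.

55.2 mph

Log law: V ∝ ln(z/z₀). From the pair, with r = V₁/V₂ = 0.70453,
ln z₀ = (ln z₁ − r·ln z₂)/(1 − r) = (2.2618 − 0.70453×3.7136)/0.29547 = -1.1999 → z₀ = 0.3012 m
V₃ = V₁ · ln(z₃/z₀)/ln(z₁/z₀) = 36.1 × 5.2910/3.4617 = 55.1760 mph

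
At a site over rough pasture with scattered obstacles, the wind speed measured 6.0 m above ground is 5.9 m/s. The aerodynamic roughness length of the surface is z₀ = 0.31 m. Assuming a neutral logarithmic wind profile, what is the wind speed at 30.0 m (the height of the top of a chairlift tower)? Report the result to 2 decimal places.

Log law: V(z) ∝ ln(z/z₀), so V₂/V₁ = ln(z₂/z₀) / ln(z₁/z₀).
ln(30.0/0.31) = 4.5724, ln(6.0/0.31) = 2.9629
V₂ = 5.9 × 4.5724/2.9629 = 5.9 × 1.5432 = 9.1048 m/s

9.10 m/s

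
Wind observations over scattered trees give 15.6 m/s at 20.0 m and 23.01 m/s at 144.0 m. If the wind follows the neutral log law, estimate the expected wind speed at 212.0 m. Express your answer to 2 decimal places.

24.46 m/s

Log law: V ∝ ln(z/z₀). From the pair, with r = V₁/V₂ = 0.67797,
ln z₀ = (ln z₁ − r·ln z₂)/(1 − r) = (2.9957 − 0.67797×4.9698)/0.32203 = -1.1602 → z₀ = 0.3134 m
V₃ = V₁ · ln(z₃/z₀)/ln(z₁/z₀) = 15.6 × 6.5168/4.1560 = 24.4618 m/s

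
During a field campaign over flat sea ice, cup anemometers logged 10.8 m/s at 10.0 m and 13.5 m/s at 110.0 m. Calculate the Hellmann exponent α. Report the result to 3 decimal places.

Power law: V₂/V₁ = (z₂/z₁)^α ⇒ α = ln(V₂/V₁) / ln(z₂/z₁)
α = ln(13.5/10.8) / ln(110.0/10.0) = ln(1.2500) / ln(11.0000)
  = 0.22314 / 2.39790 = 0.09306

α ≈ 0.093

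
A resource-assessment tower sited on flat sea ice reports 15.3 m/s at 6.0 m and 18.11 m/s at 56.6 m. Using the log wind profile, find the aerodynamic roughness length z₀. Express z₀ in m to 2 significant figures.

z₀ ≈ 0.000030 m

Log law: V(z) ∝ ln(z/z₀). With r = V₁/V₂ = 15.3/18.11 = 0.84484,
r · ln(z₂/z₀) = ln(z₁/z₀) ⇒ ln z₀ = (ln z₁ − r·ln z₂)/(1 − r)
ln z₀ = (1.79176 − 0.84484×4.03601) / 0.15516 = -10.4278
z₀ = exp(-10.4278) = 0.00002960 m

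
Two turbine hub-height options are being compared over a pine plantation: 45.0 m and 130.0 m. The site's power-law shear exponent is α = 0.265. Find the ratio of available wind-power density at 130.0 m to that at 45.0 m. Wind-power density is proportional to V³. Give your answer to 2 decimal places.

2.32

Speed ratio: V_B/V_A = (z_B/z_A)^α = (130.0/45.0)^0.265 = (2.8889)^0.265 = 1.32463
Power-density ratio: P_B/P_A = (V_B/V_A)³ = (1.32463)³ = 2.32424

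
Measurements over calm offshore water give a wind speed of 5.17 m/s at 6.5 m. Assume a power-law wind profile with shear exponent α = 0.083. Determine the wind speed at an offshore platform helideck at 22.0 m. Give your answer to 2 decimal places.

Power-law profile: V₂ = V₁ · (z₂/z₁)^α
V₂ = 5.17 × (22.0/6.5)^0.083 = 5.17 × (3.3846)^0.083
    = 5.17 × 1.1065 = 5.7206 m/s

5.72 m/s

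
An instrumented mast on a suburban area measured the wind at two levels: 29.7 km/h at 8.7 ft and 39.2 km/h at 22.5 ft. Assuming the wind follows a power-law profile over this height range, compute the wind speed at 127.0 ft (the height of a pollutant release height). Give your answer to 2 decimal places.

64.99 km/h

First find α: α = ln(V₂/V₁)/ln(z₂/z₁) = ln(39.2/29.7)/ln(22.5/8.7) = 0.27753/0.95019 = 0.2921
Extrapolate from 22.5 ft to 127.0 ft: V₃ = 39.2 × (127.0/22.5)^0.2921 = 39.2 × 1.6578 = 64.9857 km/h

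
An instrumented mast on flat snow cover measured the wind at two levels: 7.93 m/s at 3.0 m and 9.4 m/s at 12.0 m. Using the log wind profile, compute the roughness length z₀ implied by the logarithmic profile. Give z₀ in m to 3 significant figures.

z₀ ≈ 0.00170 m

Log law: V(z) ∝ ln(z/z₀). With r = V₁/V₂ = 7.93/9.4 = 0.84362,
r · ln(z₂/z₀) = ln(z₁/z₀) ⇒ ln z₀ = (ln z₁ − r·ln z₂)/(1 − r)
ln z₀ = (1.09861 − 0.84362×2.48491) / 0.15638 = -6.3798
z₀ = exp(-6.3798) = 0.001695 m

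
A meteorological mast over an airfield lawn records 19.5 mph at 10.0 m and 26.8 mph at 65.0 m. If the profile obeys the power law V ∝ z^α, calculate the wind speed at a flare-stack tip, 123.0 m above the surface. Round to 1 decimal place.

29.9 mph

First find α: α = ln(V₂/V₁)/ln(z₂/z₁) = ln(26.8/19.5)/ln(65.0/10.0) = 0.31799/1.87180 = 0.1699
Extrapolate from 65.0 m to 123.0 m: V₃ = 26.8 × (123.0/65.0)^0.1699 = 26.8 × 1.1144 = 29.8670 mph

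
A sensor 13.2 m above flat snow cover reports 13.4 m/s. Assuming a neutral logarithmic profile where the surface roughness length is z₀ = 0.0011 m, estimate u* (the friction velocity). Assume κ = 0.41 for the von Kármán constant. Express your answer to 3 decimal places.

Log law: V(z) = (u*/κ) · ln(z/z₀) ⇒ u* = κ · V / ln(z/z₀)
u* = 0.41 × 13.4 / ln(13.2/0.0011) = 0.41 × 13.4 / 9.3927
   = 5.4940 / 9.3927 = 0.5849 m/s

u* ≈ 0.585 m/s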